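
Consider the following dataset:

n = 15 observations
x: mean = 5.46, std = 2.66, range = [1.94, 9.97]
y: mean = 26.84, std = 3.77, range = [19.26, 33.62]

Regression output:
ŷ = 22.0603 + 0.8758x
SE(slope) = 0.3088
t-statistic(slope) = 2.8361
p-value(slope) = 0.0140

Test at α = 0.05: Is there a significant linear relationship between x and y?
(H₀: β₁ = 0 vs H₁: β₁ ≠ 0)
Since p-value = 0.0140 < α = 0.05, reject H₀ — the slope is significantly different from 0.

Hypothesis test for the slope coefficient:

H₀: β₁ = 0 (no linear relationship)
H₁: β₁ ≠ 0 (linear relationship exists)

Test statistic: t = β̂₁ / SE(β̂₁) = 0.8758 / 0.3088 = 2.8361

The p-value (0.0140) is the probability, under H₀, of a t-statistic at least as extreme as |t| = 2.8361 (two-sided, df = n − 2 = 13).

Decision rule: reject H₀ if p-value < α.
p-value = 0.0140 < α = 0.05 → reject H₀.

There is sufficient evidence at the 5% significance level to conclude that a linear relationship exists between x and y.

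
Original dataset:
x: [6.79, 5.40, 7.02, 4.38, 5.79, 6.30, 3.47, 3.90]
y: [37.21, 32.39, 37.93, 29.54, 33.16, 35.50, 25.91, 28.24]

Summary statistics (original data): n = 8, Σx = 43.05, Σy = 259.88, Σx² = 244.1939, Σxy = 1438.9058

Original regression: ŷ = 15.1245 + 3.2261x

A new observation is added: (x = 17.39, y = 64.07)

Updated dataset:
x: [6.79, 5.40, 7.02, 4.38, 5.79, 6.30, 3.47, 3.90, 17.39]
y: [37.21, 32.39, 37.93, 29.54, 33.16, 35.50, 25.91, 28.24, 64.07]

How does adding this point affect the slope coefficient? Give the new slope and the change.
Adding the point moves β₁ from 3.2261 to 2.6832, i.e. it decreases by 0.5429 (-16.8%).

The new point has HIGH LEVERAGE: x = 17.39 is far from the original mean x̄ = 43.05/8 ≈ 5.38 (original range [3.47, 7.02]).

Step 1: Update the sums with the new point (n goes from 8 to 9)
Σx  = 43.05 + 17.39 = 60.44
Σy  = 259.88 + 64.07 = 323.95
Σx² = 244.1939 + 17.39² = 244.1939 + 302.4121 = 546.6060
Σxy = 1438.9058 + 17.39×64.07 = 1438.9058 + 1114.1773 = 2553.0831

Step 2: Recompute the slope with b₁ = (nΣxy − ΣxΣy) / (nΣx² − (Σx)²)
Numerator   = 9×2553.0831 − 60.44×323.95 = 22977.7479 − 19579.5380 = 3398.2099
Denominator = 9×546.6060 − 60.44² = 4919.4540 − 3652.9936 = 1266.4604
b₁(new) = 3398.2099 / 1266.4604 = 2.6832

(Same formula on the original sums: (8×1438.9058 − 43.05×259.88) / (8×244.1939 − 43.05²) = 323.4124 / 100.2487 = 3.2261, matching the given fit.)

Step 3: Change in slope
Δβ₁ = 2.6832 − 3.2261 = -0.5429
Relative change = -0.5429 / 3.2261 × 100% = -16.8%
→ the slope decreases when the point is added.

Because the point sits below the extension of the original line at a high-leverage x, it tilts the fit down.
In practice: investigate whether it comes from the same population as the rest of the sample; examine leverage (hᵢ) and Cook's distance rather than deleting it automatically.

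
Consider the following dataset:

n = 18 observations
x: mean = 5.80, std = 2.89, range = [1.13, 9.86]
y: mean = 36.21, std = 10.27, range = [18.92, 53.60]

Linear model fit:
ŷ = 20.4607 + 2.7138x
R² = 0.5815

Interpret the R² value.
R² = 0.5815 means 58.15% of the variation in y is explained by the linear relationship with x. This indicates a moderate fit.

The coefficient of determination R² is the fraction of the total variation in y that the fitted line accounts for.

Here R² = 0.5815:
- Explained: 58.15% of the variation in y
- Unexplained (residual): 100% − 58.15% = 41.85%
- Rule of thumb (below 0.3 weak; 0.3 to below 0.7 moderate; 0.7 and above strong) → moderate

Calculation: R² = 1 − (SS_res / SS_tot), where SS_res is the sum of squared residuals and SS_tot the total sum of squares.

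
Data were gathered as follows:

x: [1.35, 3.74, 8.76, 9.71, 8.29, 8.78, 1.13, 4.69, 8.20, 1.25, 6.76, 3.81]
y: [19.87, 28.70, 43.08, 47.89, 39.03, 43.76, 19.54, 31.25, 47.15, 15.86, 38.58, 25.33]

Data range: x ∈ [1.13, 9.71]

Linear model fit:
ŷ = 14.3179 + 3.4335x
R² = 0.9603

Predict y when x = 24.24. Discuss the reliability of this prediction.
The equation gives ŷ = 97.5459; however x = 24.24 is 14.53 units above the observed range, so this extrapolated value should not be trusted.

Prediction calculation:
ŷ = 14.3179 + 3.4335 × 24.24
ŷ = 97.5459

Reliability:
- Data range: x ∈ [1.13, 9.71]
- Prediction point: x = 24.24 is 14.53 units above the observed range → this is EXTRAPOLATION, not interpolation

Why that matters here:
- The standard error of prediction grows with (x − x̄)², and x = 24.24 is far from x̄ = 5.54
- Real relationships often flatten, saturate, or turn nonlinear at extremes
- R² describes fit only over the sampled x values; it says nothing about behaviour beyond them

Report the number if required, but flag clearly that it is an extrapolation.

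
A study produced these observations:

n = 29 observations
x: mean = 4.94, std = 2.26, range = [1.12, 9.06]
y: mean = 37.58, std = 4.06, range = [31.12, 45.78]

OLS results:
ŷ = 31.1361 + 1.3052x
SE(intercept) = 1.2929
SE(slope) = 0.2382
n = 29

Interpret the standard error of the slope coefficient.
The slope 1.3052 is pinned down to within about ±0.2382 (one SE) by these data — relative uncertainty 18.3%, i.e. precise.

SE(β̂₁) = 0.2382 says: if we drew many samples of n = 29 from the same population and refit each time, the fitted slopes would scatter with a standard deviation of roughly 0.2382 around the true β₁.

Relative precision:
- SE / |β̂₁| = 0.2382 / 1.3052 = 18.3%
- Rule of thumb (under 20%: precise; 20% to under 50%: moderately precise; 50% or more: imprecise) → precise

Link to the t-test: t = β̂₁ / SE(β̂₁) = 1.3052 / 0.2382 = 5.4794, the statistic for H₀: β₁ = 0.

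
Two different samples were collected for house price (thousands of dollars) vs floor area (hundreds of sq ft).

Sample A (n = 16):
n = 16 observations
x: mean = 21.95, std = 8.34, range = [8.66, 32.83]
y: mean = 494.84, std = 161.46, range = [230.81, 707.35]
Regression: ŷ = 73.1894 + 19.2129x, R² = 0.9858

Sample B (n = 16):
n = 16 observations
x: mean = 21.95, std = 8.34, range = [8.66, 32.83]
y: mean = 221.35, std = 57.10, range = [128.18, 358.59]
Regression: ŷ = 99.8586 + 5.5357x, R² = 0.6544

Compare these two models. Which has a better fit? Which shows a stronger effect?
Model A has the better fit (R² = 0.9858 vs 0.6544). Model A shows the stronger effect (|β₁| = 19.2129 vs 5.5357).

Model Comparison:

Goodness of fit (R²):
- Model A: R² = 0.9858 → 98.58% of variance in house price explained
- Model B: R² = 0.6544 → 65.44% of variance in house price explained
- 0.9858 > 0.6544 → Model A has the better fit

Effect size (slope magnitude):
- Model A: β₁ = 19.2129 → predicted house price rises 19.2129 thousand dollars per additional hundred sq ft of floor area
- Model B: β₁ = 5.5357 → predicted house price rises 5.5357 thousand dollars per additional hundred sq ft of floor area
- |19.2129| > |5.5357| → Model A shows the stronger marginal effect

Note: R² measures how tightly points cluster around the line; β₁ measures how steep the line is — they answer different questions.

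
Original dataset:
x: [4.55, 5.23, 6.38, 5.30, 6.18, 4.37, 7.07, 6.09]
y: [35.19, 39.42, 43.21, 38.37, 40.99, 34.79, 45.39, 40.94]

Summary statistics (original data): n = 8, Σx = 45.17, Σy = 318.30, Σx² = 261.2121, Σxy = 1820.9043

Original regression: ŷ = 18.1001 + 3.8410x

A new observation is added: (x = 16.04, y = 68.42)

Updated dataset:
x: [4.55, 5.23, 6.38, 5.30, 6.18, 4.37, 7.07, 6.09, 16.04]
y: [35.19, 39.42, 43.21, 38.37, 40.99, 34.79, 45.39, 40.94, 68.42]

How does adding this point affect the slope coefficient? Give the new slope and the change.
The slope changes from 3.8410 to 2.8204 (change of -1.0206, or -26.6%).

x = 16.04 lies well outside the original x-range [4.37, 7.07] (x̄ ≈ 5.65), so this observation has high leverage and can move the slope substantially.

Step 1: Update the sums with the new point (n goes from 8 to 9)
Σx  = 45.17 + 16.04 = 61.21
Σy  = 318.30 + 68.42 = 386.72
Σx² = 261.2121 + 16.04² = 261.2121 + 257.2816 = 518.4937
Σxy = 1820.9043 + 16.04×68.42 = 1820.9043 + 1097.4568 = 2918.3611

Step 2: Recompute the slope with b₁ = (nΣxy − ΣxΣy) / (nΣx² − (Σx)²)
Numerator   = 9×2918.3611 − 61.21×386.72 = 26265.2499 − 23671.1312 = 2594.1187
Denominator = 9×518.4937 − 61.21² = 4666.4433 − 3746.6641 = 919.7792
b₁(new) = 2594.1187 / 919.7792 = 2.8204

(Same formula on the original sums: (8×1820.9043 − 45.17×318.30) / (8×261.2121 − 45.17²) = 189.6234 / 49.3679 = 3.8410, matching the given fit.)

Step 3: Change in slope
Δβ₁ = 2.8204 − 3.8410 = -1.0206
Relative change = -1.0206 / 3.8410 × 100% = -26.6%
→ the slope decreases when the point is added.

Because the point sits below the extension of the original line at a high-leverage x, it tilts the fit down.
In practice: check such a point for data-entry or measurement error; investigate whether it comes from the same population as the rest of the sample.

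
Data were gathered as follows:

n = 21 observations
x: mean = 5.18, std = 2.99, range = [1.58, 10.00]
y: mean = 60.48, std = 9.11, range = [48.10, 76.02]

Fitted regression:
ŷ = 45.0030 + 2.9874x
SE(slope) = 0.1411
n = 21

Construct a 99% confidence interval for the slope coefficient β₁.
The 99% CI for β₁ is (2.5837, 3.3911)

Confidence interval for the slope:

The 99% CI for β₁ is: β̂₁ ± t*(α/2, n-2) × SE(β̂₁)

Step 1: Find critical t-value
- Confidence level = 0.99
- Degrees of freedom = n - 2 = 21 - 2 = 19
- t*(α/2, 19) = 2.8609

Step 2: Calculate margin of error
Margin = 2.8609 × 0.1411 = 0.4037

Step 3: Construct interval
CI = 2.9874 ± 0.4037
CI = (2.5837, 3.3911)

Interpretation: each one-unit increase in x is associated with a change in mean y of between 2.5837 and 3.3911, with 99% confidence.
Both endpoints are positive, so the data support a genuinely positive slope at this confidence level.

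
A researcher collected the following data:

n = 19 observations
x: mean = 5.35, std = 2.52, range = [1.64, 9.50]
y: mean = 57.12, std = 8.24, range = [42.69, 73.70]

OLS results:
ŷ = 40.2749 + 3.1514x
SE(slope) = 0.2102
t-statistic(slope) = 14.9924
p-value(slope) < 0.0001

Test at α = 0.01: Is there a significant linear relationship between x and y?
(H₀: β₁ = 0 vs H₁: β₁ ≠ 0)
p-value < 0.0001 < α = 0.01, so we reject H₀. The relationship is significant.

Hypothesis test for the slope coefficient:

H₀: β₁ = 0 (no linear relationship)
H₁: β₁ ≠ 0 (linear relationship exists)

Test statistic: t = β̂₁ / SE(β̂₁) = 3.1514 / 0.2102 = 14.9924

With df = 17, the two-sided p-value for |t| = 14.9924 is <0.0001.

Decision rule: reject H₀ if p-value < α.
p-value < 0.0001 < α = 0.01 → reject H₀.

Conclusion: the linear association between x and y is significant at the 1% level.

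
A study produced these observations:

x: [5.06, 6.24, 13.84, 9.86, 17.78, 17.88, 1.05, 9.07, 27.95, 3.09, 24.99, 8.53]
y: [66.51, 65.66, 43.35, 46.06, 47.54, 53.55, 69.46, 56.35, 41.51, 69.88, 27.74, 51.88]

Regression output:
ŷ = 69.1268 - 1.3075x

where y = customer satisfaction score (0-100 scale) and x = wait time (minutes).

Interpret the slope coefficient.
For each additional minute of wait time, predicted satisfaction score decreases by approximately 1.3075 points.

The slope β₁ = -1.3075 gives the rate at which the fitted satisfaction score changes with wait time.

Interpretation:
- Wait time up by 1 minute → predicted satisfaction score decreases by 1.3075 points
- The effect is assumed constant over the observed range of x (linearity)
- The sign (−) gives the direction; the magnitude 1.3075 gives the size of the effect per minute

The intercept β₀ = 69.1268 is the predicted satisfaction score when wait time = 0; since the smallest observed x is 1.05, this is an extrapolation and mainly anchors the line.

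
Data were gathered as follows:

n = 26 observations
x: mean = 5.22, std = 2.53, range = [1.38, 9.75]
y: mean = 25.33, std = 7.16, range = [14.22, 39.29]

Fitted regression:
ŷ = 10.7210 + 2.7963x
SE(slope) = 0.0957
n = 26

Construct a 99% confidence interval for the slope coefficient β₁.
The 99% CI for β₁ is (2.5286, 3.0640)

Confidence interval for the slope:

The 99% CI for β₁ is: β̂₁ ± t*(α/2, n-2) × SE(β̂₁)

Step 1: Find critical t-value
- Confidence level = 0.99
- Degrees of freedom = n - 2 = 26 - 2 = 24
- t*(α/2, 24) = 2.7969

Step 2: Calculate margin of error
Margin = 2.7969 × 0.0957 = 0.2677

Step 3: Construct interval
CI = 2.7963 ± 0.2677
CI = (2.5286, 3.0640)

Interpretation: intervals built this way capture the true β₁ in 99% of repeated samples; here the plausible range for the per-unit effect of x on y is 2.5286 to 3.0640.
The interval does not include 0, suggesting a significant linear relationship.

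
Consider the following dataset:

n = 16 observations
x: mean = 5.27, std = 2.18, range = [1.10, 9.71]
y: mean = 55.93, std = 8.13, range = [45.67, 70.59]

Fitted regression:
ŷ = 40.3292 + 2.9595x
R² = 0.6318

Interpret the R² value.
The model explains 63.18% of the variance in y (R² = 0.6318), leaving 36.82% unexplained; the fit is moderate.

R² (coefficient of determination) measures the proportion of variance in y explained by the regression model.

Here R² = 0.6318:
- Explained: 63.18% of the variation in y
- Unexplained (residual): 100% − 63.18% = 36.82%
- Rule of thumb (below 0.3 weak; 0.3 to below 0.7 moderate; 0.7 and above strong) → moderate

Equivalently, for simple linear regression R² = r², so |r| = √0.6318 ≈ 0.7949.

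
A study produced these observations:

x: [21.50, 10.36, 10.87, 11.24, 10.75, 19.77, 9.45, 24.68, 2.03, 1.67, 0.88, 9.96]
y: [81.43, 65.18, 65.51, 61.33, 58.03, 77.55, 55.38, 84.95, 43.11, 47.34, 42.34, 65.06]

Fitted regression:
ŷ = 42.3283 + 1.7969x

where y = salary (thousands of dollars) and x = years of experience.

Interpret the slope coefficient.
For each additional year of experience, predicted salary increases by approximately 1.7969 thousand dollars.

The slope coefficient β₁ = 1.7969 represents the marginal effect of experience on salary.

Interpretation:
- Experience up by 1 year → predicted salary increases by 1.7969 thousand dollars
- The effect is assumed constant over the observed range of x (linearity)
- The slope describes association in these data, not necessarily a causal effect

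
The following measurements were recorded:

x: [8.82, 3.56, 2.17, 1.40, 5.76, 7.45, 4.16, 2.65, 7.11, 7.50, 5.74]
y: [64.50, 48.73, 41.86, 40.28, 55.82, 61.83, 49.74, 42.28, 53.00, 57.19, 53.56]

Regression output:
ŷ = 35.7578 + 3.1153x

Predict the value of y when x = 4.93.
ŷ = 51.1162

Plug x = 4.93 into the fitted line:

ŷ = 35.7578 + 3.1153 × 4.93
ŷ = 35.7578 + 15.3584
ŷ = 51.1162

This is a point prediction; actual observations scatter around it by roughly the residual standard deviation.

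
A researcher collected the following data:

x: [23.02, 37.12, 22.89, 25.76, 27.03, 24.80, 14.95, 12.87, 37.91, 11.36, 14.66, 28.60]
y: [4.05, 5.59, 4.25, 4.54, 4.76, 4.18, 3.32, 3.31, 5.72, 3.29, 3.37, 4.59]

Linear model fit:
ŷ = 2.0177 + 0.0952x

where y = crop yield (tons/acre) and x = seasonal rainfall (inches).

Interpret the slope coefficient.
On average, crop yield is about 0.0952 tons/acre higher for every extra inch of rainfall.

β₁ = 0.0952 is the change in predicted crop yield (tons/acre) per additional inch of rainfall.

Interpretation:
- Rainfall up by 1 inch → predicted crop yield increases by 0.0952 tons/acre
- The effect is assumed constant over the observed range of x (linearity)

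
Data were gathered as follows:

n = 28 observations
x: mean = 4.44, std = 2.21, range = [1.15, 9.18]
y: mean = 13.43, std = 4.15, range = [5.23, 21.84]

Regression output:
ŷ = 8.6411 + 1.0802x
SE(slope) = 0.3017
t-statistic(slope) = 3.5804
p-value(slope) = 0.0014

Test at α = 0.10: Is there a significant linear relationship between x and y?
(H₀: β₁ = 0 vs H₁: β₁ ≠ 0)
Reject H₀: p-value = 0.0014 < α = 0.10. The linear relationship is significant at the 10% level.

Hypothesis test for the slope coefficient:

H₀: β₁ = 0 (no linear relationship)
H₁: β₁ ≠ 0 (linear relationship exists)

Test statistic: t = β̂₁ / SE(β̂₁) = 1.0802 / 0.3017 = 3.5804

p = 0.0014: how often a slope estimate this far from 0 (in SE units) would arise by chance if β₁ were truly 0.

Decision rule: reject H₀ if p-value < α.
p-value = 0.0014 < α = 0.10 → reject H₀.

Conclusion: the linear association between x and y is significant at the 10% level.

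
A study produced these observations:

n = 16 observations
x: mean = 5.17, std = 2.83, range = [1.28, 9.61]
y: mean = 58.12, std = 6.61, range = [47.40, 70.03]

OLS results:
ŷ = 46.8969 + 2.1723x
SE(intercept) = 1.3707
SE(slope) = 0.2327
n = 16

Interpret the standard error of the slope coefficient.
SE(slope) = 0.2327 measures the uncertainty in the estimated slope. The coefficient is estimated precisely (SE/|β̂₁| = 10.7%).

What SE measures:
- The standard error quantifies the sampling variability of the coefficient estimate
- It is the estimated standard deviation of β̂₁ across hypothetical repeated samples of the same size
- Smaller SE → more precise estimate

Relative precision:
- SE / |β̂₁| = 0.2327 / 2.1723 = 10.7%
- Rule of thumb (under 20%: precise; 20% to under 50%: moderately precise; 50% or more: imprecise) → precise

Link to interval estimation: a confidence interval for β₁ is β̂₁ ± t* × 0.2327, so SE sets the half-width per unit of t*.

What drives SE(β̂₁): more residual scatter → larger SE; wider spread of x values → smaller SE.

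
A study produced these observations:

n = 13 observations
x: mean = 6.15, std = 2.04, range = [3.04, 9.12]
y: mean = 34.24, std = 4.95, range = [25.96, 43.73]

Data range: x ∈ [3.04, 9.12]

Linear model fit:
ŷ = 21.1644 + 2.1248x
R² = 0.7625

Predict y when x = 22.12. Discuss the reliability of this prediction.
ŷ = 68.1650, but this is extrapolation (above the data range [3.04, 9.12]) and may be unreliable.

Prediction calculation:
ŷ = 21.1644 + 2.1248 × 22.12
ŷ = 68.1650

Reliability:
- Data range: x ∈ [3.04, 9.12]
- Prediction point: x = 22.12 is 13.00 units above the observed range → this is EXTRAPOLATION, not interpolation

Why that matters here:
- The linear relationship may not hold outside the observed range
- Real relationships often flatten, saturate, or turn nonlinear at extremes

The R² = 0.7625 only validates the fit within [3.04, 9.12]; treat ŷ = 68.1650 with caution.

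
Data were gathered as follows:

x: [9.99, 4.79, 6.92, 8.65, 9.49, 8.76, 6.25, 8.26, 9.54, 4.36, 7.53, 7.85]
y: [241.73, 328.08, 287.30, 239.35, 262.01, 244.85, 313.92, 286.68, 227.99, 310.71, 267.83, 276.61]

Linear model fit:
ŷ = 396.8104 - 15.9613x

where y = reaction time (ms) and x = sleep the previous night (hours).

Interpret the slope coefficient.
An increase of one hour in sleep is associated with a 15.9613 ms decrease in predicted reaction time.

β₁ = -15.9613 is the change in predicted reaction time (ms) per additional hour of sleep.

Interpretation:
- Sleep up by 1 hour → predicted reaction time decreases by 15.9613 ms
- This is a linear approximation: the same per-unit change is assumed across the whole observed x range
- The slope describes association in these data, not necessarily a causal effect

(β₀ = 396.8104 is the fitted value at x = 0 and is not part of the slope interpretation.)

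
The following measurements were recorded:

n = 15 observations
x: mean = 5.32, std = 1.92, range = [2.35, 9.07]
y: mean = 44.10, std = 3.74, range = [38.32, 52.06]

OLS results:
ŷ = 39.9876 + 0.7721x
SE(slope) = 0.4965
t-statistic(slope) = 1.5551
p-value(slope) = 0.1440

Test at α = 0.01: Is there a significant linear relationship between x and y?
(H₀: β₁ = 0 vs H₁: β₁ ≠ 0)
Since p-value = 0.1440 ≥ α = 0.01, fail to reject H₀ — the slope is not significantly different from 0.

Hypothesis test for the slope coefficient:

H₀: β₁ = 0 (no linear relationship)
H₁: β₁ ≠ 0 (linear relationship exists)

Test statistic: t = β̂₁ / SE(β̂₁) = 0.7721 / 0.4965 = 1.5551

p = 0.1440: how often a slope estimate this far from 0 (in SE units) would arise by chance if β₁ were truly 0.

Decision rule: reject H₀ if p-value < α.
p-value = 0.1440 ≥ α = 0.01 → fail to reject H₀.

There is not sufficient evidence at the 1% significance level to conclude that a linear relationship exists between x and y.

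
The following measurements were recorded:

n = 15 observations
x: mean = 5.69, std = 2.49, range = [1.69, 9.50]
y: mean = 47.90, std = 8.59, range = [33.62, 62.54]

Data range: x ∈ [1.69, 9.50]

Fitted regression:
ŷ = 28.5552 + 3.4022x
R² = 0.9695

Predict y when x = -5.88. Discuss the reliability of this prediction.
ŷ = 8.5503, but this is extrapolation (below the data range [1.69, 9.50]) and may be unreliable.

Prediction calculation:
ŷ = 28.5552 + 3.4022 × (-5.88)
ŷ = 8.5503

Reliability:
- Data range: x ∈ [1.69, 9.50]
- Prediction point: x = -5.88 is 7.57 units below the observed range → this is EXTRAPOLATION, not interpolation

Why that matters here:
- The standard error of prediction grows with (x − x̄)², and x = -5.88 is far from x̄ = 5.69
- R² describes fit only over the sampled x values; it says nothing about behaviour beyond them
- Real relationships often flatten, saturate, or turn nonlinear at extremes

A defensible statement: 'if the linear trend continued to x = -5.88, y would be about 8.5503' — the premise is untested.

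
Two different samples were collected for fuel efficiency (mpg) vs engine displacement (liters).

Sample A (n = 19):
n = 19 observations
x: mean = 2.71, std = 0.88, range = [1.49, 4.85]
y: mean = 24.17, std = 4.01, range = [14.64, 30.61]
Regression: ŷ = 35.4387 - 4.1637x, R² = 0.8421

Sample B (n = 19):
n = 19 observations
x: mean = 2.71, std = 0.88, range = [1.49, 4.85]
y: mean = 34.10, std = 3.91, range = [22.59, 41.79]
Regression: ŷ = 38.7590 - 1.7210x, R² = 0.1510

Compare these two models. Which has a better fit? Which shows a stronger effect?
Model A has the better fit (R² = 0.8421 vs 0.1510). Model A shows the stronger effect (|β₁| = 4.1637 vs 1.7210).

Model Comparison:

Fit — compare R²:
- Model A: R² = 0.8421 → 84.21% of variance in fuel efficiency explained
- Model B: R² = 0.1510 → 15.10% of variance in fuel efficiency explained
- 0.8421 > 0.1510 → Model A has the better fit

Strength of effect — compare |β₁|:
- Model A: β₁ = -4.1637 → predicted fuel efficiency falls 4.1637 mpg per additional liter of engine displacement
- Model B: β₁ = -1.7210 → predicted fuel efficiency falls 1.7210 mpg per additional liter of engine displacement
- |-4.1637| > |-1.7210| → Model A shows the stronger marginal effect

Note: A better fit (higher R²) doesn't necessarily mean a more important relationship.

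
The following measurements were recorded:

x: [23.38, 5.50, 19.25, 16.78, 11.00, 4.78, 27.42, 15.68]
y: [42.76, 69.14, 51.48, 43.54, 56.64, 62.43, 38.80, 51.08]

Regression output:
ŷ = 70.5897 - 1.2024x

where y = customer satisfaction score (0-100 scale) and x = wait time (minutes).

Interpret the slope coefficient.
An increase of one minute in wait time is associated with a 1.2024 points decrease in predicted satisfaction score.

The slope β₁ = -1.2024 gives the rate at which the fitted satisfaction score changes with wait time.

Interpretation:
- Wait time up by 1 minute → predicted satisfaction score decreases by 1.2024 points
- The effect is assumed constant over the observed range of x (linearity)

(β₀ = 70.5897 is the fitted value at x = 0 and is not part of the slope interpretation.)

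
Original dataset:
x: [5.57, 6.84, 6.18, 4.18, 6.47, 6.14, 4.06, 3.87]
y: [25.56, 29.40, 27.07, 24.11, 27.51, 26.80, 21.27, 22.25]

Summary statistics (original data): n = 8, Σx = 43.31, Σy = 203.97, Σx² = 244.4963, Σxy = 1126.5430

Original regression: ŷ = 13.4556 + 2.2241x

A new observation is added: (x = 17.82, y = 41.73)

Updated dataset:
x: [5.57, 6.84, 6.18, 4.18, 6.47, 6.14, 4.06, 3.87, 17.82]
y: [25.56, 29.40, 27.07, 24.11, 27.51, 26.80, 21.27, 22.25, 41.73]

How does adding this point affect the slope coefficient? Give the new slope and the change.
Adding the point moves β₁ from 2.2241 to 1.3710, i.e. it decreases by 0.8531 (-38.4%).

The new point has HIGH LEVERAGE: x = 17.82 is far from the original mean x̄ = 43.31/8 ≈ 5.41 (original range [3.87, 6.84]).

Step 1: Update the sums with the new point (n goes from 8 to 9)
Σx  = 43.31 + 17.82 = 61.13
Σy  = 203.97 + 41.73 = 245.70
Σx² = 244.4963 + 17.82² = 244.4963 + 317.5524 = 562.0487
Σxy = 1126.5430 + 17.82×41.73 = 1126.5430 + 743.6286 = 1870.1716

Step 2: Recompute the slope with b₁ = (nΣxy − ΣxΣy) / (nΣx² − (Σx)²)
Numerator   = 9×1870.1716 − 61.13×245.70 = 16831.5444 − 15019.6410 = 1811.9034
Denominator = 9×562.0487 − 61.13² = 5058.4383 − 3736.8769 = 1321.5614
b₁(new) = 1811.9034 / 1321.5614 = 1.3710

(Same formula on the original sums: (8×1126.5430 − 43.31×203.97) / (8×244.4963 − 43.31²) = 178.4033 / 80.2143 = 2.2241, matching the given fit.)

Step 3: Change in slope
Δβ₁ = 1.3710 − 2.2241 = -0.8531
Relative change = -0.8531 / 2.2241 × 100% = -38.4%
→ the slope decreases when the point is added.

A high-leverage point only changes the slope if it is off the original line; here y = 41.73 is below the original trend, so the slope decreases.
In practice: investigate whether it comes from the same population as the rest of the sample.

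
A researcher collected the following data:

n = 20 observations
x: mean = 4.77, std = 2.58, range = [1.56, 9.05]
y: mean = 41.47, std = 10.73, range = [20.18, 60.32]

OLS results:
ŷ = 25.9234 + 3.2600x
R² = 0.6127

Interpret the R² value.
R² = 0.6127 means 61.27% of the variation in y is explained by the linear relationship with x. This indicates a moderate fit.

The coefficient of determination R² is the fraction of the total variation in y that the fitted line accounts for.

Here R² = 0.6127:
- Explained: 61.27% of the variation in y
- Unexplained (residual): 100% − 61.27% = 38.73%
- Rule of thumb (below 0.3 weak; 0.3 to below 0.7 moderate; 0.7 and above strong) → moderate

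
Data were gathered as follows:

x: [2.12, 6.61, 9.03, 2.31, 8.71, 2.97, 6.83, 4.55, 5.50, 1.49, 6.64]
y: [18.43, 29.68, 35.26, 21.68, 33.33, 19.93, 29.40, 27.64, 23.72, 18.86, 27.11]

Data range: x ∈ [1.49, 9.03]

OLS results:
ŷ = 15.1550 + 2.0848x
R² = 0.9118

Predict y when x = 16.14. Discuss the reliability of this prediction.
ŷ = 48.8037, but this is extrapolation (above the data range [1.49, 9.03]) and may be unreliable.

Prediction calculation:
ŷ = 15.1550 + 2.0848 × 16.14
ŷ = 48.8037

Reliability:
- Data range: x ∈ [1.49, 9.03]
- Prediction point: x = 16.14 is 7.11 units above the observed range → this is EXTRAPOLATION, not interpolation

Why that matters here:
- There are no observations near this x to validate the fitted line there
- R² describes fit only over the sampled x values; it says nothing about behaviour beyond them

The R² = 0.9118 only validates the fit within [1.49, 9.03]; treat ŷ = 48.8037 with caution.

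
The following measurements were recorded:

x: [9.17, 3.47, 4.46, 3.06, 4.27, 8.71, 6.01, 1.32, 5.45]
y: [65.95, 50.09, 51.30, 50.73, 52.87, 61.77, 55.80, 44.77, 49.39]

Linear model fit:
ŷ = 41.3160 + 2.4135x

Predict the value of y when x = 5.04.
ŷ = 53.4800

x = 5.04 lies inside the observed range [1.32, 9.17], so the fitted equation applies directly:

ŷ = 41.3160 + 2.4135 × 5.04
ŷ = 41.3160 + 12.1640
ŷ = 53.4800

This is the fitted mean response at that x — an individual observation would come with a wider prediction interval.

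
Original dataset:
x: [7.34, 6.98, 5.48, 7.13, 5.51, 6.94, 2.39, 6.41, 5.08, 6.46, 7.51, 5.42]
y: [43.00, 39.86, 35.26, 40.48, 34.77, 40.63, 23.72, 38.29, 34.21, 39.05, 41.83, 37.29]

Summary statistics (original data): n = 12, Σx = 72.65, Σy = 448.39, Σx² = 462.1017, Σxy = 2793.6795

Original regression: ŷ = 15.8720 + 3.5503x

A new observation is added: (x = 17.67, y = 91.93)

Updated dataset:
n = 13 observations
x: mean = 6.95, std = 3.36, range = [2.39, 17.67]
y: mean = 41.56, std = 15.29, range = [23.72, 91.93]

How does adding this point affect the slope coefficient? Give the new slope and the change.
The slope changes from 3.5503 to 4.5234 (change of +0.9731, or +27.4%).

x = 17.67 lies well outside the original x-range [2.39, 7.51] (x̄ ≈ 6.05), so this observation has high leverage and can move the slope substantially.

Step 1: Update the sums with the new point (n goes from 12 to 13)
Σx  = 72.65 + 17.67 = 90.32
Σy  = 448.39 + 91.93 = 540.32
Σx² = 462.1017 + 17.67² = 462.1017 + 312.2289 = 774.3306
Σxy = 2793.6795 + 17.67×91.93 = 2793.6795 + 1624.4031 = 4418.0826

Step 2: Recompute the slope with b₁ = (nΣxy − ΣxΣy) / (nΣx² − (Σx)²)
Numerator   = 13×4418.0826 − 90.32×540.32 = 57435.0738 − 48801.7024 = 8633.3714
Denominator = 13×774.3306 − 90.32² = 10066.2978 − 8157.7024 = 1908.5954
b₁(new) = 8633.3714 / 1908.5954 = 4.5234

(Same formula on the original sums: (12×2793.6795 − 72.65×448.39) / (12×462.1017 − 72.65²) = 948.6205 / 267.1979 = 3.5503, matching the given fit.)

Step 3: Change in slope
Δβ₁ = 4.5234 − 3.5503 = +0.9731
Relative change = +0.9731 / 3.5503 × 100% = +27.4%
→ the slope increases when the point is added.

A high-leverage point only changes the slope if it is off the original line; here y = 91.93 is above the original trend, so the slope increases.
In practice: refit with and without it and report both if conclusions differ.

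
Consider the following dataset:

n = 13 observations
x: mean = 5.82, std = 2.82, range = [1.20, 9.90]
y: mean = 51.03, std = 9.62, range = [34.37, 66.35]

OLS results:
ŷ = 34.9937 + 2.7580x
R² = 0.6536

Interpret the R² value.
About 65.36% of the variability in y is accounted for by the regression on x (R² = 0.6536) — a moderate linear fit.

R² (coefficient of determination) measures the proportion of variance in y explained by the regression model.

Here R² = 0.6536:
- Explained: 65.36% of the variation in y
- Unexplained (residual): 100% − 65.36% = 34.64%
- Rule of thumb (below 0.3 weak; 0.3 to below 0.7 moderate; 0.7 and above strong) → moderate

Note: R² says nothing about causation, and a high R² does not by itself mean the linear form is appropriate — check the residuals.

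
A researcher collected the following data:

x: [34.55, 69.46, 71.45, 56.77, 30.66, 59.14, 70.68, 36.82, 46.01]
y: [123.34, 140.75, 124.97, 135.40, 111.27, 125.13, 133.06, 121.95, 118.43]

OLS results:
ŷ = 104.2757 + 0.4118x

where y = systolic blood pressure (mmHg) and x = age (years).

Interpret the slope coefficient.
On average, blood pressure is about 0.4118 mmHg higher for every extra year of age.

β₁ = 0.4118 is the change in predicted blood pressure (mmHg) per additional year of age.

Interpretation:
- Age up by 1 year → predicted blood pressure increases by 0.4118 mmHg
- The effect is assumed constant over the observed range of x (linearity)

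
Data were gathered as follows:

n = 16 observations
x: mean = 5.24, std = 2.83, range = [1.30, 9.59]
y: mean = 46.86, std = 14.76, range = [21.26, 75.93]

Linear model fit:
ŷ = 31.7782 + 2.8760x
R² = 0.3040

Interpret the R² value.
R² = 0.3040 means 30.40% of the variation in y is explained by the linear relationship with x. This indicates a moderate fit.

The coefficient of determination R² is the fraction of the total variation in y that the fitted line accounts for.

Here R² = 0.3040:
- Explained: 30.40% of the variation in y
- Unexplained (residual): 100% − 30.40% = 69.60%
- Rule of thumb (below 0.3 weak; 0.3 to below 0.7 moderate; 0.7 and above strong) → moderate

Calculation: R² = 1 − (SS_res / SS_tot), where SS_res is the sum of squared residuals and SS_tot the total sum of squares.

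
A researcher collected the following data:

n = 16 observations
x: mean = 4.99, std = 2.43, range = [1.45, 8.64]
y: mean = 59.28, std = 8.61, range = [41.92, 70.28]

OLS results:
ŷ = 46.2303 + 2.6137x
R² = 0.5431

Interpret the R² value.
About 54.31% of the variability in y is accounted for by the regression on x (R² = 0.5431) — a moderate linear fit.

R² = 1 − SS_res/SS_tot compares the residual scatter to the total scatter of y about its mean.

Here R² = 0.5431:
- Explained: 54.31% of the variation in y
- Unexplained (residual): 100% − 54.31% = 45.69%
- Rule of thumb (below 0.3 weak; 0.3 to below 0.7 moderate; 0.7 and above strong) → moderate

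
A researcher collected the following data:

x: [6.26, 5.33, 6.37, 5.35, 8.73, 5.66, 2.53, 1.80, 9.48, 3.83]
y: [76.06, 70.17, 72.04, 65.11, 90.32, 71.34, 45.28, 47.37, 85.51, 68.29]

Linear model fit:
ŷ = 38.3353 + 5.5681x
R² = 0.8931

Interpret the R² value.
The model explains 89.31% of the variance in y (R² = 0.8931), leaving 10.69% unexplained; the fit is strong.

R² = 1 − SS_res/SS_tot compares the residual scatter to the total scatter of y about its mean.

Here R² = 0.8931:
- Explained: 89.31% of the variation in y
- Unexplained (residual): 100% − 89.31% = 10.69%
- Rule of thumb (below 0.3 weak; 0.3 to below 0.7 moderate; 0.7 and above strong) → strong

Calculation: R² = 1 − (SS_res / SS_tot), where SS_res is the sum of squared residuals and SS_tot the total sum of squares.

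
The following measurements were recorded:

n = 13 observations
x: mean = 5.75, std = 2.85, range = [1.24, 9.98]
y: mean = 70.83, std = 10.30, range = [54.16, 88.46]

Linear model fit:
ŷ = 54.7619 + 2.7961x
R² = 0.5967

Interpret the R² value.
R² = 0.5967 means 59.67% of the variation in y is explained by the linear relationship with x. This indicates a moderate fit.

The coefficient of determination R² is the fraction of the total variation in y that the fitted line accounts for.

Here R² = 0.5967:
- Explained: 59.67% of the variation in y
- Unexplained (residual): 100% − 59.67% = 40.33%
- Rule of thumb (below 0.3 weak; 0.3 to below 0.7 moderate; 0.7 and above strong) → moderate

Note: R² never decreases when predictors are added, so it should not be used alone to compare models of different size.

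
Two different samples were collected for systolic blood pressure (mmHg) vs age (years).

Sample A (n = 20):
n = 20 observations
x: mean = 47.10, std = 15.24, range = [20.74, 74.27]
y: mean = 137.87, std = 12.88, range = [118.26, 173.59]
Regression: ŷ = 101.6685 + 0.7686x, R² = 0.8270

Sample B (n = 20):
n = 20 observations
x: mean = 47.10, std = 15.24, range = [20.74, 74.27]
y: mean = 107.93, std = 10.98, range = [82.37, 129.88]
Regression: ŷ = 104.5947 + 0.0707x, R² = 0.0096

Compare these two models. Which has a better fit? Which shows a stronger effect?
Model A has the better fit (R² = 0.8270 vs 0.0096). Model A shows the stronger effect (|β₁| = 0.7686 vs 0.0707).

Model Comparison:

Which explains more variance? (R²)
- Model A: R² = 0.8270 → 82.70% of variance in blood pressure explained
- Model B: R² = 0.0096 → 0.96% of variance in blood pressure explained
- 0.8270 > 0.0096 → Model A has the better fit

Which has the larger per-year effect? (|β₁|)
- Model A: β₁ = 0.7686 → predicted blood pressure rises 0.7686 mmHg per additional year of age
- Model B: β₁ = 0.0707 → predicted blood pressure rises 0.0707 mmHg per additional year of age
- |0.7686| > |0.0707| → Model A shows the stronger marginal effect

Note: A steeper slope doesn't make a better model if the scatter around the line is large.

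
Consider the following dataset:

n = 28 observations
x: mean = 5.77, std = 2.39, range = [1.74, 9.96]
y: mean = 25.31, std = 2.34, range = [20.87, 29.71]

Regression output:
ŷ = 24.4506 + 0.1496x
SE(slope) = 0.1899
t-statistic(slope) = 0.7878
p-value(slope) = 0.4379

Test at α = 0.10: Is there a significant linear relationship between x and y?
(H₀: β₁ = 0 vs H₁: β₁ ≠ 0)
Fail to reject H₀: p-value = 0.4379 ≥ α = 0.10. The linear relationship is not significant at the 10% level.

Hypothesis test for the slope coefficient:

H₀: β₁ = 0 (no linear relationship)
H₁: β₁ ≠ 0 (linear relationship exists)

Test statistic: t = β̂₁ / SE(β̂₁) = 0.1496 / 0.1899 = 0.7878

p = 0.4379: how often a slope estimate this far from 0 (in SE units) would arise by chance if β₁ were truly 0.

Decision rule: reject H₀ if p-value < α.
p-value = 0.4379 ≥ α = 0.10 → fail to reject H₀.

At α = 0.10 the data do not provide convincing evidence of a nonzero slope.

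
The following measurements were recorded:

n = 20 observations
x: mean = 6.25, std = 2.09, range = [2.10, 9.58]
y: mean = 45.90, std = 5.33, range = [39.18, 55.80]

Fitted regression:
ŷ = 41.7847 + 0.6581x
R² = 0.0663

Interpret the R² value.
About 6.63% of the variability in y is accounted for by the regression on x (R² = 0.0663) — a weak linear fit.

R² = 1 − SS_res/SS_tot compares the residual scatter to the total scatter of y about its mean.

Here R² = 0.0663:
- Explained: 6.63% of the variation in y
- Unexplained (residual): 100% − 6.63% = 93.37%
- Rule of thumb (below 0.3 weak; 0.3 to below 0.7 moderate; 0.7 and above strong) → weak

Calculation: R² = 1 − (SS_res / SS_tot), where SS_res is the sum of squared residuals and SS_tot the total sum of squares.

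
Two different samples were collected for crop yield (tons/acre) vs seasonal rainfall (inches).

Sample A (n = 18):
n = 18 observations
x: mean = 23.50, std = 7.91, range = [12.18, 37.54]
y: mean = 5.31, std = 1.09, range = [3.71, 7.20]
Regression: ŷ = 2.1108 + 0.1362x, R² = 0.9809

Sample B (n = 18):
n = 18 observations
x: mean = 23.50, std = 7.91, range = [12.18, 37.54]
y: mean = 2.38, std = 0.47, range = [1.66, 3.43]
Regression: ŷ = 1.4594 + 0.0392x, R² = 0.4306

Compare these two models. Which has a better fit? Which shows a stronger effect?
Model A has the better fit (R² = 0.9809 vs 0.4306). Model A shows the stronger effect (|β₁| = 0.1362 vs 0.0392).

Model Comparison:

Which explains more variance? (R²)
- Model A: R² = 0.9809 → 98.09% of variance in crop yield explained
- Model B: R² = 0.4306 → 43.06% of variance in crop yield explained
- 0.9809 > 0.4306 → Model A has the better fit

Which has the larger per-inch effect? (|β₁|)
- Model A: β₁ = 0.1362 → predicted crop yield rises 0.1362 tons/acre per additional inch of rainfall
- Model B: β₁ = 0.0392 → predicted crop yield rises 0.0392 tons/acre per additional inch of rainfall
- |0.1362| > |0.0392| → Model A shows the stronger marginal effect

Notes:
- R² measures how tightly points cluster around the line; β₁ measures how steep the line is — they answer different questions.
- A steeper slope doesn't make a better model if the scatter around the line is large.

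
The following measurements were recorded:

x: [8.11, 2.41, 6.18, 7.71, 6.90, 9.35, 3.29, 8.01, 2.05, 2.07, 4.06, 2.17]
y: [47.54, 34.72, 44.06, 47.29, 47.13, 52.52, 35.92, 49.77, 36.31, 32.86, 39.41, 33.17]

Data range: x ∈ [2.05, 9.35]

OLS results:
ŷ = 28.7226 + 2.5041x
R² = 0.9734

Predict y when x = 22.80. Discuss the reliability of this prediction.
The equation gives ŷ = 85.8161; however x = 22.80 is 13.45 units above the observed range, so this extrapolated value should not be trusted.

Prediction calculation:
ŷ = 28.7226 + 2.5041 × 22.80
ŷ = 85.8161

Reliability:
- Data range: x ∈ [2.05, 9.35]
- Prediction point: x = 22.80 is 13.45 units above the observed range → this is EXTRAPOLATION, not interpolation

Why that matters here:
- The standard error of prediction grows with (x − x̄)², and x = 22.80 is far from x̄ = 5.19
- There are no observations near this x to validate the fitted line there

Report the number if required, but flag clearly that it is an extrapolation.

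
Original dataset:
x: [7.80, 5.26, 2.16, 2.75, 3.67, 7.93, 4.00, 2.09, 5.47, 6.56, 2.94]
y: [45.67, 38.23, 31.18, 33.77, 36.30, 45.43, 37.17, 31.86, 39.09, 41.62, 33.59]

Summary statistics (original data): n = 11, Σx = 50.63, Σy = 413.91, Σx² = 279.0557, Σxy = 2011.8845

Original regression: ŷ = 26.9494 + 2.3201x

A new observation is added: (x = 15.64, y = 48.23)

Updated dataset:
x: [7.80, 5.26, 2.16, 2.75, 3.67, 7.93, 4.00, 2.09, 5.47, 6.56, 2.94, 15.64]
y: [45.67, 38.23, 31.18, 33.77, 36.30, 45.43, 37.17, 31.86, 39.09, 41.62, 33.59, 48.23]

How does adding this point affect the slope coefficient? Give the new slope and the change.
Adding the point moves β₁ from 2.3201 to 1.3573, i.e. it decreases by 0.9628 (-41.5%).

x = 15.64 lies well outside the original x-range [2.09, 7.93] (x̄ ≈ 4.60), so this observation has high leverage and can move the slope substantially.

Step 1: Update the sums with the new point (n goes from 11 to 12)
Σx  = 50.63 + 15.64 = 66.27
Σy  = 413.91 + 48.23 = 462.14
Σx² = 279.0557 + 15.64² = 279.0557 + 244.6096 = 523.6653
Σxy = 2011.8845 + 15.64×48.23 = 2011.8845 + 754.3172 = 2766.2017

Step 2: Recompute the slope with b₁ = (nΣxy − ΣxΣy) / (nΣx² − (Σx)²)
Numerator   = 12×2766.2017 − 66.27×462.14 = 33194.4204 − 30626.0178 = 2568.4026
Denominator = 12×523.6653 − 66.27² = 6283.9836 − 4391.7129 = 1892.2707
b₁(new) = 2568.4026 / 1892.2707 = 1.3573

(Same formula on the original sums: (11×2011.8845 − 50.63×413.91) / (11×279.0557 − 50.63²) = 1174.4662 / 506.2158 = 2.3201, matching the given fit.)

Step 3: Change in slope
Δβ₁ = 1.3573 − 2.3201 = -0.9628
Relative change = -0.9628 / 2.3201 × 100% = -41.5%
→ the slope decreases when the point is added.

A high-leverage point only changes the slope if it is off the original line; here y = 48.23 is below the original trend, so the slope decreases.
In practice: check such a point for data-entry or measurement error; refit with and without it and report both if conclusions differ.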